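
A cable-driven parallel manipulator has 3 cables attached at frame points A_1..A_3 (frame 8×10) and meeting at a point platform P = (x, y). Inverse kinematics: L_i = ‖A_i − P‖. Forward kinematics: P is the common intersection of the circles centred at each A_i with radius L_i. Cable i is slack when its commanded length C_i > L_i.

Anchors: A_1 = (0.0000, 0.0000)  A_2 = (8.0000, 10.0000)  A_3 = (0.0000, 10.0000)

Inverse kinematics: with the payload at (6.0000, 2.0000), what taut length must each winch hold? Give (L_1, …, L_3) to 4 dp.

cable 1: Δx=-6.0000, Δy=-2.0000; L_1 = √(Δx²+Δy²) = 6.3246
cable 2: Δx=2.0000, Δy=8.0000; L_2 = √(Δx²+Δy²) = 8.2462
cable 3: Δx=-6.0000, Δy=8.0000; L_3 = √(Δx²+Δy²) = 10.0000

(6.3246, 8.2462, 10.0000)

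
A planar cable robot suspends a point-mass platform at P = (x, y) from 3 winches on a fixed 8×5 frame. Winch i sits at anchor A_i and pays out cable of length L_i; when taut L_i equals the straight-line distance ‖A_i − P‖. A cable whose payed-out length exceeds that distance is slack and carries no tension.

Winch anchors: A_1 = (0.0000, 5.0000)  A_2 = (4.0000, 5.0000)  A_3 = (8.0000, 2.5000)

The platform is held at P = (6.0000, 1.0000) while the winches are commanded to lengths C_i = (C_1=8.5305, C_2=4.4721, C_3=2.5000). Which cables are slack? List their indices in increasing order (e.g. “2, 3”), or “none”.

1

i=1: geometric 7.2111 vs commanded 8.5305 ⇒ slack
i=2: geometric 4.4721 vs commanded 4.4721 ⇒ taut
i=3: geometric 2.5000 vs commanded 2.5000 ⇒ taut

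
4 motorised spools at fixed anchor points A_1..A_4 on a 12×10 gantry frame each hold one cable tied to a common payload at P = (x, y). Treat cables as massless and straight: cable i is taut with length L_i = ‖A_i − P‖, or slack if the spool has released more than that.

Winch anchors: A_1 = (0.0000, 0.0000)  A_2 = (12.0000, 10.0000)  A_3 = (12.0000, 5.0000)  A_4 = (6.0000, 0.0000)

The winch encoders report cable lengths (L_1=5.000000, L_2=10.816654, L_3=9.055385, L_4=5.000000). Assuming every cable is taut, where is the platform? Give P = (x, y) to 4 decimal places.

(3.0000, 4.0000)

each cable: (A_i−P)·(A_i−P) = L_i²; let c_i = ‖A_i‖²−L_i²
c_1 = 0.0000+0.0000−25.0000 = -25.0000
row 1: -24.0000x − 20.0000y = -152.0000  (c_2=127.0000)
row 2: -24.0000x − 10.0000y = -112.0000  (c_3=87.0000)
row 3: -12.0000x + 0.0000y = -36.0000  (c_4=11.0000)
Cramer on rows 1–2 → x = 3.0000, y = 4.0000
check cable 4: ‖A_4−P‖² = 25.0000 ≈ L_4² = 25.0000 ✓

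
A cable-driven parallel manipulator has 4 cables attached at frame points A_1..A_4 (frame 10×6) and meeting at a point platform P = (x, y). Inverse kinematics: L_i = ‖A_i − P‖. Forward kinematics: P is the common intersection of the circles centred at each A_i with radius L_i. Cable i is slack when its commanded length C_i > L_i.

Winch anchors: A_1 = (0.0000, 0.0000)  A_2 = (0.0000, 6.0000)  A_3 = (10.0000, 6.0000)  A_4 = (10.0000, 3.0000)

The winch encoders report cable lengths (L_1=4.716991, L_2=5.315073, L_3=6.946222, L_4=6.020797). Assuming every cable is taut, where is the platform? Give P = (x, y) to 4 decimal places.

each cable: (A_i−P)·(A_i−P) = L_i²; let q_i = ‖A_i‖²−L_i²
q_1 = 0.0000+0.0000−22.2500 = -22.2500
row 1: 0.0000x − 12.0000y = -30.0000  (q_2=7.7500)
row 2: -20.0000x − 12.0000y = -110.0000  (q_3=87.7500)
row 3: -20.0000x − 6.0000y = -95.0000  (q_4=72.7500)
Cramer on rows 1–2 → x = 4.0000, y = 2.5000
check cable 4: ‖A_4−P‖² = 36.2500 ≈ L_4² = 36.2500 ✓

(4.0000, 2.5000)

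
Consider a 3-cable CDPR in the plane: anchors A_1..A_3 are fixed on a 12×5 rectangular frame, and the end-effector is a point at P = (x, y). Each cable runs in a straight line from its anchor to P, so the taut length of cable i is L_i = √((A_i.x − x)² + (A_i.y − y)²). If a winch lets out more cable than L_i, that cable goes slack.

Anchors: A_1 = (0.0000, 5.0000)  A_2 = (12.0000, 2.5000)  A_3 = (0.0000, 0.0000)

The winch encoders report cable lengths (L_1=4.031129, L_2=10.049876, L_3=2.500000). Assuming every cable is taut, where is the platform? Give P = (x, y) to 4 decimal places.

expand ‖A_i−P‖²=L_i² and subtract eq 1 (c_i ≔ ‖A_i‖²−L_i²)
c_1 = 0.0000+25.0000−16.2500 = 8.7500
eq1−eq2 → [-24.0000  5.0000]·P = -40.5000
eq1−eq3 → [0.0000  10.0000]·P = 15.0000
2×2 solve → P = (2.0000, 1.5000)

(2.0000, 1.5000)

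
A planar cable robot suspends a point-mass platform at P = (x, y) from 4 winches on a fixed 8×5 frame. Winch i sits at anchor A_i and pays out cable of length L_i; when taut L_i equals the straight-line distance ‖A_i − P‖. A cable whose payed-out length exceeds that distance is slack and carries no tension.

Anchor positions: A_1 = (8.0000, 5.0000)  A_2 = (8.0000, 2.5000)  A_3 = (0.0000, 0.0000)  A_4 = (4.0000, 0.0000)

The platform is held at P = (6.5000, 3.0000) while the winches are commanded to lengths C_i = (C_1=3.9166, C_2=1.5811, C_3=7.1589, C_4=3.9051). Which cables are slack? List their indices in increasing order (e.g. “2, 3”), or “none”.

i=1: geometric 2.5000 vs commanded 3.9166 ⇒ slack
i=2: geometric 1.5811 vs commanded 1.5811 ⇒ taut
i=3: geometric 7.1589 vs commanded 7.1589 ⇒ taut
i=4: geometric 3.9051 vs commanded 3.9051 ⇒ taut

1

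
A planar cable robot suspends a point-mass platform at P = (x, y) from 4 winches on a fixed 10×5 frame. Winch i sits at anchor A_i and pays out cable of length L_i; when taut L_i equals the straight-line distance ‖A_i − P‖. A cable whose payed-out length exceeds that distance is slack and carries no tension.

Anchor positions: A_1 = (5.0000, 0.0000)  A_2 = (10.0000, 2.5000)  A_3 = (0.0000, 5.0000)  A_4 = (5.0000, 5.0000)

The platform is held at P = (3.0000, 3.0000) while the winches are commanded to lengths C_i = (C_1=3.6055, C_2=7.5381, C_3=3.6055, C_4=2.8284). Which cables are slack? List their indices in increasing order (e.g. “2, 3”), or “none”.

cable 1: √((2.0000)²+(-3.0000)²)=3.6056, C_1=3.6055: taut
cable 2: √((7.0000)²+(-0.5000)²)=7.0178, C_2=7.5381: slack
cable 3: √((-3.0000)²+(2.0000)²)=3.6056, C_3=3.6055: taut
cable 4: √((2.0000)²+(2.0000)²)=2.8284, C_4=2.8284: taut

2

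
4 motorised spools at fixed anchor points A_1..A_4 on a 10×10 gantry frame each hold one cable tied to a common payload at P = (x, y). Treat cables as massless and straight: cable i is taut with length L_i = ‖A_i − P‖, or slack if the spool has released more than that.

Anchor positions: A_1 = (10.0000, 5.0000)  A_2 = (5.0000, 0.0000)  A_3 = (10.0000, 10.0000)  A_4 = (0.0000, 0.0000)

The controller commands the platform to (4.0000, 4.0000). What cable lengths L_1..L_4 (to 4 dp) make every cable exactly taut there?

L_1 = √((10.0000−4.0000)² + (5.0000−4.0000)²) = 6.0828
L_2 = √((5.0000−4.0000)² + (0.0000−4.0000)²) = 4.1231
L_3 = √((10.0000−4.0000)² + (10.0000−4.0000)²) = 8.4853
L_4 = √((0.0000−4.0000)² + (0.0000−4.0000)²) = 5.6569

(6.0828, 4.1231, 8.4853, 5.6569)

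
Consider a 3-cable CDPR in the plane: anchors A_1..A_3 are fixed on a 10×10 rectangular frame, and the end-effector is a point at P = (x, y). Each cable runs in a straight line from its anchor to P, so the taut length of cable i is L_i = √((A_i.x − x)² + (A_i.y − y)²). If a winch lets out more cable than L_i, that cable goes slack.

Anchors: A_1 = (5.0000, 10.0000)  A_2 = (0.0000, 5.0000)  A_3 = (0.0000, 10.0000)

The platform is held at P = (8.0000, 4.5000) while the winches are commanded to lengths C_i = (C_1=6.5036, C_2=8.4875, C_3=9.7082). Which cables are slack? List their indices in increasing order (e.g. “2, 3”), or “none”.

1, 2

cable 1: L_1 = ‖A_1−P‖ = 6.2650;  C_1 = 6.5036 → slack
cable 2: L_2 = ‖A_2−P‖ = 8.0156;  C_2 = 8.4875 → slack
cable 3: L_3 = ‖A_3−P‖ = 9.7082;  C_3 = 9.7082 → taut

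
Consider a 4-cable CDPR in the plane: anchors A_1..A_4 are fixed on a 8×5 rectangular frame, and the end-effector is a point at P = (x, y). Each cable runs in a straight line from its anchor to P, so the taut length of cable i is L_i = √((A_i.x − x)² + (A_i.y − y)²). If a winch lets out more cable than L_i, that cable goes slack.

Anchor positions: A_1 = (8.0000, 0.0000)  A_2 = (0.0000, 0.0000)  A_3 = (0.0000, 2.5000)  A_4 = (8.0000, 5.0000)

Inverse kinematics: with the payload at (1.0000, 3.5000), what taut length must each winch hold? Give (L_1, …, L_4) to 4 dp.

L_1 = √((8.0000−1.0000)² + (0.0000−3.5000)²) = 7.8262
L_2 = √((0.0000−1.0000)² + (0.0000−3.5000)²) = 3.6401
L_3 = √((0.0000−1.0000)² + (2.5000−3.5000)²) = 1.4142
L_4 = √((8.0000−1.0000)² + (5.0000−3.5000)²) = 7.1589

(7.8262, 3.6401, 1.4142, 7.1589)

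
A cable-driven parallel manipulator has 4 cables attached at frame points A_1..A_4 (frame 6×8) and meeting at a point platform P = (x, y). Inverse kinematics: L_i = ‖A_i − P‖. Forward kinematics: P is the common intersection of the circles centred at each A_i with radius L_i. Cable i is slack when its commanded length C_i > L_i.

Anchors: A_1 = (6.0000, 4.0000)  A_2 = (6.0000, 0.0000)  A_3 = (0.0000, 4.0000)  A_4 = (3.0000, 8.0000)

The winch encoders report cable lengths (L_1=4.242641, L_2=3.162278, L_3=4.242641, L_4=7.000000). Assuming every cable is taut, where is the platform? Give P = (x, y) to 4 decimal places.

expand ‖A_i−P‖²=L_i² and subtract eq 1 (k_i ≔ ‖A_i‖²−L_i²)
k_1 = 36.0000+16.0000−18.0000 = 34.0000
eq1−eq2 → [0.0000  8.0000]·P = 8.0000
eq1−eq3 → [12.0000  0.0000]·P = 36.0000
eq1−eq4 → [6.0000  -8.0000]·P = 10.0000
2×2 solve → P = (3.0000, 1.0000)
check cable 4: ‖A_4−P‖² = 49.0000 ≈ L_4² = 49.0000 ✓

(3.0000, 1.0000)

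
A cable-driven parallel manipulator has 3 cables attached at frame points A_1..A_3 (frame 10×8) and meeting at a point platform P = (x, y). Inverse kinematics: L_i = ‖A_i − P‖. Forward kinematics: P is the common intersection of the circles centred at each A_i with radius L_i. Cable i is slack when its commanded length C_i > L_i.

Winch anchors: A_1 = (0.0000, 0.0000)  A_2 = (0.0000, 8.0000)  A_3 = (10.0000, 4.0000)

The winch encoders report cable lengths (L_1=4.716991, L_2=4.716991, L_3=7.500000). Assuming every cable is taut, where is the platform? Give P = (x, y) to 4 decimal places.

(2.5000, 4.0000)

expand ‖A_i−P‖²=L_i² and subtract eq 1 (k_i ≔ ‖A_i‖²−L_i²)
k_1 = 0.0000+0.0000−22.2500 = -22.2500
eq1−eq2 → [0.0000  -16.0000]·P = -64.0000
eq1−eq3 → [-20.0000  -8.0000]·P = -82.0000
2×2 solve → P = (2.5000, 4.0000)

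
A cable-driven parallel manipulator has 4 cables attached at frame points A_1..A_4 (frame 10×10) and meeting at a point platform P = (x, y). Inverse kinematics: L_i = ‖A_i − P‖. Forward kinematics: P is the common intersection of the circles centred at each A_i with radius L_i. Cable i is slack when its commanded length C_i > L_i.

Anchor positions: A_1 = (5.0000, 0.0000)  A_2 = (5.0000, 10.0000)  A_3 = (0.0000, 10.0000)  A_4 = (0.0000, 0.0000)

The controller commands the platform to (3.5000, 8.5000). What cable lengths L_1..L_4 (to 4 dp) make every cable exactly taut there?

(8.6313, 2.1213, 3.8079, 9.1924)

cable 1: Δx=1.5000, Δy=-8.5000; L_1 = √(Δx²+Δy²) = 8.6313
cable 2: Δx=1.5000, Δy=1.5000; L_2 = √(Δx²+Δy²) = 2.1213
cable 3: Δx=-3.5000, Δy=1.5000; L_3 = √(Δx²+Δy²) = 3.8079
cable 4: Δx=-3.5000, Δy=-8.5000; L_4 = √(Δx²+Δy²) = 9.1924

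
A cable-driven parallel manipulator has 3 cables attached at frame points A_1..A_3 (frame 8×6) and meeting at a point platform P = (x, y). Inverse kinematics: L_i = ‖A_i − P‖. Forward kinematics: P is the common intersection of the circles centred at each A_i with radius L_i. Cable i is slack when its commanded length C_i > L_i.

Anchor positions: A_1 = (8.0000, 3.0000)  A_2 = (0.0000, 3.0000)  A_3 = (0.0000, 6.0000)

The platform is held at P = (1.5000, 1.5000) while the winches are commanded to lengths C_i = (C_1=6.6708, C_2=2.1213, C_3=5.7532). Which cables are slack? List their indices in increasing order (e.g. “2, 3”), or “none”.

3

i=1: geometric 6.6708 vs commanded 6.6708 ⇒ taut
i=2: geometric 2.1213 vs commanded 2.1213 ⇒ taut
i=3: geometric 4.7434 vs commanded 5.7532 ⇒ slack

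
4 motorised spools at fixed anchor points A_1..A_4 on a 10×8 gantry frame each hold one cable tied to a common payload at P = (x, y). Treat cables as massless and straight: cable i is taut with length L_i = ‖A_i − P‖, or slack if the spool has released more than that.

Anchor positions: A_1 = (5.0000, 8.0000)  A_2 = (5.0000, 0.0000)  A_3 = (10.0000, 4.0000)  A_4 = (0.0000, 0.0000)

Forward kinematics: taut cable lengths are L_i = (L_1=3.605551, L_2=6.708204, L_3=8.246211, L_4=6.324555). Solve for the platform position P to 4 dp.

(2.0000, 6.0000)

expand ‖A_i−P‖²=L_i² and subtract eq 1 (q_i ≔ ‖A_i‖²−L_i²)
q_1 = 25.0000+64.0000−13.0000 = 76.0000
eq1−eq2 → [0.0000  16.0000]·P = 96.0000
eq1−eq3 → [-10.0000  8.0000]·P = 28.0000
eq1−eq4 → [10.0000  16.0000]·P = 116.0000
2×2 solve → P = (2.0000, 6.0000)
check cable 4: ‖A_4−P‖² = 40.0000 ≈ L_4² = 40.0000 ✓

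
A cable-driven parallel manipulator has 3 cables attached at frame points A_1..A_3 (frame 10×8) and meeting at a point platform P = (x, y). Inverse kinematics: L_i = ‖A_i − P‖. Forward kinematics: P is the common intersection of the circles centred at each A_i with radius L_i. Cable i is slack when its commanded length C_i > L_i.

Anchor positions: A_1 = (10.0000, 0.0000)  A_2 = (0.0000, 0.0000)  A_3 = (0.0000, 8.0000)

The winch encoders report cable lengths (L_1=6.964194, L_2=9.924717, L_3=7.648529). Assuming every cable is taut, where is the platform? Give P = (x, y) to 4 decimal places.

each cable: (A_i−P)·(A_i−P) = L_i²; let q_i = ‖A_i‖²−L_i²
q_1 = 100.0000+0.0000−48.5000 = 51.5000
row 1: 20.0000x + 0.0000y = 150.0000  (q_2=-98.5000)
row 2: 20.0000x − 16.0000y = 46.0000  (q_3=5.5000)
Cramer on rows 1–2 → x = 7.5000, y = 6.5000

(7.5000, 6.5000)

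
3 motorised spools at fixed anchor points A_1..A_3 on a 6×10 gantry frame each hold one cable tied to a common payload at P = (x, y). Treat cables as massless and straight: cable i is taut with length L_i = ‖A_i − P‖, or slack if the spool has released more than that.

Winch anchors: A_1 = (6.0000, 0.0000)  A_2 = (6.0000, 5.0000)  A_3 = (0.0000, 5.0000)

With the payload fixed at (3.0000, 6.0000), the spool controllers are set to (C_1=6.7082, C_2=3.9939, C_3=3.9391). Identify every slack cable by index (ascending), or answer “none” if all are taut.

2, 3

i=1: geometric 6.7082 vs commanded 6.7082 ⇒ taut
i=2: geometric 3.1623 vs commanded 3.9939 ⇒ slack
i=3: geometric 3.1623 vs commanded 3.9391 ⇒ slack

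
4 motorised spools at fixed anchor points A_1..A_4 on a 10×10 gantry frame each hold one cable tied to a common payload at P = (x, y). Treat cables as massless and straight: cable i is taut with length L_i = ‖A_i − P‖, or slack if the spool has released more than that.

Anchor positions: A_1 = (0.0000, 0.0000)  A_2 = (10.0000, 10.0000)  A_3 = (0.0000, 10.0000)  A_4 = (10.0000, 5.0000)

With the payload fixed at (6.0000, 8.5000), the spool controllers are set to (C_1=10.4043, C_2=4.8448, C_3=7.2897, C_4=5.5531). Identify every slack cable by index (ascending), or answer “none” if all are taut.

cable 1: L_1 = ‖A_1−P‖ = 10.4043;  C_1 = 10.4043 → taut
cable 2: L_2 = ‖A_2−P‖ = 4.2720;  C_2 = 4.8448 → slack
cable 3: L_3 = ‖A_3−P‖ = 6.1847;  C_3 = 7.2897 → slack
cable 4: L_4 = ‖A_4−P‖ = 5.3151;  C_4 = 5.5531 → slack

2, 3, 4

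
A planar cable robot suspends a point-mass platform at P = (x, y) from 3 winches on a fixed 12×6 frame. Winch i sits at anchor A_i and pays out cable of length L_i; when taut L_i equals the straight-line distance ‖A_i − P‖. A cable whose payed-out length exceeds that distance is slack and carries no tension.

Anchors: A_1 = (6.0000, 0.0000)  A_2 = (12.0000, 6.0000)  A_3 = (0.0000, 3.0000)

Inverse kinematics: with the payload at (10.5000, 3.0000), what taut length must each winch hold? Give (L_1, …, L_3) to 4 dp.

cable 1: Δx=-4.5000, Δy=-3.0000; L_1 = √(Δx²+Δy²) = 5.4083
cable 2: Δx=1.5000, Δy=3.0000; L_2 = √(Δx²+Δy²) = 3.3541
cable 3: Δx=-10.5000, Δy=0.0000; L_3 = √(Δx²+Δy²) = 10.5000

(5.4083, 3.3541, 10.5000)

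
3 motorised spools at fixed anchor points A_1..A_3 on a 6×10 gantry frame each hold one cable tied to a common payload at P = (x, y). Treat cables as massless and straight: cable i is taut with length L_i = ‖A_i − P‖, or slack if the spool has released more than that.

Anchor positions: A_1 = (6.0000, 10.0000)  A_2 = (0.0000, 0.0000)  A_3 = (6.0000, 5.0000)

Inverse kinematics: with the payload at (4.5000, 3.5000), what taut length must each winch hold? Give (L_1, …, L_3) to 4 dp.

(6.6708, 5.7009, 2.1213)

cable 1: Δx=1.5000, Δy=6.5000; L_1 = √(Δx²+Δy²) = 6.6708
cable 2: Δx=-4.5000, Δy=-3.5000; L_2 = √(Δx²+Δy²) = 5.7009
cable 3: Δx=1.5000, Δy=1.5000; L_3 = √(Δx²+Δy²) = 2.1213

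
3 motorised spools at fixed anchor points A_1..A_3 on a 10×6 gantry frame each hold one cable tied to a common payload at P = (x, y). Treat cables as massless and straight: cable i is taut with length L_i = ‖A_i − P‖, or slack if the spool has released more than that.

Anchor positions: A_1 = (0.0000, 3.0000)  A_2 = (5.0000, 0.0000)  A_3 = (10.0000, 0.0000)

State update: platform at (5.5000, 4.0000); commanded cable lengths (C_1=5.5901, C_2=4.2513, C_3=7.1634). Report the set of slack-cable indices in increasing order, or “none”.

2, 3

cable 1: L_1 = ‖A_1−P‖ = 5.5902;  C_1 = 5.5901 → taut
cable 2: L_2 = ‖A_2−P‖ = 4.0311;  C_2 = 4.2513 → slack
cable 3: L_3 = ‖A_3−P‖ = 6.0208;  C_3 = 7.1634 → slack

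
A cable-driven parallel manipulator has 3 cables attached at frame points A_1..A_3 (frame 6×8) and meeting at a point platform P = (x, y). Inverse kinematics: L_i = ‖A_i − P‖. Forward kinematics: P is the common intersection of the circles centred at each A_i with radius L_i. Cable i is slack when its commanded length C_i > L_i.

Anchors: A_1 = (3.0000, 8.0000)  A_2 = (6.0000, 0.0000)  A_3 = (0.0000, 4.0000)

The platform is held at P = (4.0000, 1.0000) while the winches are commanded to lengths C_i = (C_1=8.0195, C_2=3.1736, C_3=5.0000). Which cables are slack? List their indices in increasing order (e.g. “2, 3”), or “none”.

cable 1: L_1 = ‖A_1−P‖ = 7.0711;  C_1 = 8.0195 → slack
cable 2: L_2 = ‖A_2−P‖ = 2.2361;  C_2 = 3.1736 → slack
cable 3: L_3 = ‖A_3−P‖ = 5.0000;  C_3 = 5.0000 → taut

1, 2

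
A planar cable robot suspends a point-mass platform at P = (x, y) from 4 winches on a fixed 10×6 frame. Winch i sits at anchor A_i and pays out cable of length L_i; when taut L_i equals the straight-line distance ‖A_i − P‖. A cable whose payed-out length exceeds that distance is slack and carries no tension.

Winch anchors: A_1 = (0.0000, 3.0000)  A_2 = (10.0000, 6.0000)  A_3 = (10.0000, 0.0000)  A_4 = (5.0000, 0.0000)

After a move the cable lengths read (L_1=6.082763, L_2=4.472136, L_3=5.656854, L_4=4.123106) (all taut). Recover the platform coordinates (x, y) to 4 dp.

(6.0000, 4.0000)

circle eqns → linear via eq_j − eq_1; set k_j = A_j·A_j − L_j²
k_1 = 0.0000+9.0000−37.0000 = -28.0000
-20.0000·x − 6.0000·y = k_1−k_2 = -144.0000
-20.0000·x + 6.0000·y = k_1−k_3 = -96.0000
-10.0000·x + 6.0000·y = k_1−k_4 = -36.0000
solve first two rows → x=6.0000, y=4.0000
check cable 4: ‖A_4−P‖² = 17.0000 ≈ L_4² = 17.0000 ✓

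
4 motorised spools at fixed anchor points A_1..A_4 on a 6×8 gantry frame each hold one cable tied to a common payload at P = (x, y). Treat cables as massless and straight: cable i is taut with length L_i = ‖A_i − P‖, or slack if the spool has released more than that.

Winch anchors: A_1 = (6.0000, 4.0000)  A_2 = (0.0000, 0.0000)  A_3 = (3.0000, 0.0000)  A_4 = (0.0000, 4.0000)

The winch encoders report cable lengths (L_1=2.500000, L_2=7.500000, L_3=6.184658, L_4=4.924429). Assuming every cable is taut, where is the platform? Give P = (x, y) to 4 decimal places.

(4.5000, 6.0000)

each cable: (A_i−P)·(A_i−P) = L_i²; let k_i = ‖A_i‖²−L_i²
k_1 = 36.0000+16.0000−6.2500 = 45.7500
row 1: 12.0000x + 8.0000y = 102.0000  (k_2=-56.2500)
row 2: 6.0000x + 8.0000y = 75.0000  (k_3=-29.2500)
row 3: 12.0000x + 0.0000y = 54.0000  (k_4=-8.2500)
Cramer on rows 1–2 → x = 4.5000, y = 6.0000
check cable 4: ‖A_4−P‖² = 24.2500 ≈ L_4² = 24.2500 ✓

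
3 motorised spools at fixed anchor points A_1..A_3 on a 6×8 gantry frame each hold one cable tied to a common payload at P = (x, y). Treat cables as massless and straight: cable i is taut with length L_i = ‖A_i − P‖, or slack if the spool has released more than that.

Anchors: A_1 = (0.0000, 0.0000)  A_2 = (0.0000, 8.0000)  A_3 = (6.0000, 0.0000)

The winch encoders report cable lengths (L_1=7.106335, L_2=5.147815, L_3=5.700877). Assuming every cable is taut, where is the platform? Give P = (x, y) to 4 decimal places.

(4.5000, 5.5000)

each cable: (A_i−P)·(A_i−P) = L_i²; let k_i = ‖A_i‖²−L_i²
k_1 = 0.0000+0.0000−50.5000 = -50.5000
row 1: 0.0000x − 16.0000y = -88.0000  (k_2=37.5000)
row 2: -12.0000x + 0.0000y = -54.0000  (k_3=3.5000)
Cramer on rows 1–2 → x = 4.5000, y = 5.5000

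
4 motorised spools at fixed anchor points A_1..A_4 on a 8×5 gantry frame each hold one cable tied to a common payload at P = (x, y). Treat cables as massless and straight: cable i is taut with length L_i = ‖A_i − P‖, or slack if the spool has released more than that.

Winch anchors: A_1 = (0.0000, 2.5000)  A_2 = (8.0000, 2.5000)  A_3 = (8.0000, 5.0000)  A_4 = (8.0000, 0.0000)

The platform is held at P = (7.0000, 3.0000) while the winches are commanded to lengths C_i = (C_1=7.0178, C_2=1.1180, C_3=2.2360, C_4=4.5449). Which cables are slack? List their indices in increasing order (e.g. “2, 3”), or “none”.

i=1: geometric 7.0178 vs commanded 7.0178 ⇒ taut
i=2: geometric 1.1180 vs commanded 1.1180 ⇒ taut
i=3: geometric 2.2361 vs commanded 2.2360 ⇒ taut
i=4: geometric 3.1623 vs commanded 4.5449 ⇒ slack

4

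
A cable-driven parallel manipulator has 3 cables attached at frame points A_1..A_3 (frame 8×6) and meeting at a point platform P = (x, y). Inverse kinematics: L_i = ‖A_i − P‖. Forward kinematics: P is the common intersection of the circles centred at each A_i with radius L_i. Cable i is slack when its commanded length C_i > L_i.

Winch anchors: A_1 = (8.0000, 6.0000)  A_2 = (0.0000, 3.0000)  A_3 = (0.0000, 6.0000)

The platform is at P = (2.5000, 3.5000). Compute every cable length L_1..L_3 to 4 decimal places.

cable 1: Δx=5.5000, Δy=2.5000; L_1 = √(Δx²+Δy²) = 6.0415
cable 2: Δx=-2.5000, Δy=-0.5000; L_2 = √(Δx²+Δy²) = 2.5495
cable 3: Δx=-2.5000, Δy=2.5000; L_3 = √(Δx²+Δy²) = 3.5355

(6.0415, 2.5495, 3.5355)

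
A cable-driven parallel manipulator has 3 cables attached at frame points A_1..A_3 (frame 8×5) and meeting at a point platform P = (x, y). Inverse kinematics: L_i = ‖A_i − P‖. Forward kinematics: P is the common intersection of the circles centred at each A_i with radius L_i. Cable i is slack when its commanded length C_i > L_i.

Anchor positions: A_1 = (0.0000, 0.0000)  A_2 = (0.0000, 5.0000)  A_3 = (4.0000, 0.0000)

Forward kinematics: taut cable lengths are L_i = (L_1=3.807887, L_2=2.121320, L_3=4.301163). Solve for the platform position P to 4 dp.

each cable: (A_i−P)·(A_i−P) = L_i²; let c_i = ‖A_i‖²−L_i²
c_1 = 0.0000+0.0000−14.5000 = -14.5000
row 1: 0.0000x − 10.0000y = -35.0000  (c_2=20.5000)
row 2: -8.0000x + 0.0000y = -12.0000  (c_3=-2.5000)
Cramer on rows 1–2 → x = 1.5000, y = 3.5000

(1.5000, 3.5000)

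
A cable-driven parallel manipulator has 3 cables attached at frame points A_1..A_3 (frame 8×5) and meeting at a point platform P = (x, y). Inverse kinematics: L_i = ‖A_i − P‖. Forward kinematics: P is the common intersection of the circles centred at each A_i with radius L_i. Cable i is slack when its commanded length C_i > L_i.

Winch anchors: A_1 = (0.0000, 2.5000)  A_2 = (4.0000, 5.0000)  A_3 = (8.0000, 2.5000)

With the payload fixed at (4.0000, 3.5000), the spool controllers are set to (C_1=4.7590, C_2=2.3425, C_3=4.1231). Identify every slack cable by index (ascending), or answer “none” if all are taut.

1, 2

cable 1: √((-4.0000)²+(-1.0000)²)=4.1231, C_1=4.7590: slack
cable 2: √((0.0000)²+(1.5000)²)=1.5000, C_2=2.3425: slack
cable 3: √((4.0000)²+(-1.0000)²)=4.1231, C_3=4.1231: taut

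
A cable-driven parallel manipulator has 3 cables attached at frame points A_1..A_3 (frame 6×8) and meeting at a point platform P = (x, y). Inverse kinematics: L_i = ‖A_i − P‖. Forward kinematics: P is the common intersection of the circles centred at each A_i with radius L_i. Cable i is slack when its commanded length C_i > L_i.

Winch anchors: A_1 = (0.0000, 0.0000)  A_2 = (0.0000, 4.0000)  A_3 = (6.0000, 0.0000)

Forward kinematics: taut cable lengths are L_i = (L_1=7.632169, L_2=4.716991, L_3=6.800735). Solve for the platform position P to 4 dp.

(4.0000, 6.5000)

circle eqns → linear via eq_j − eq_1; set k_j = A_j·A_j − L_j²
k_1 = 0.0000+0.0000−58.2500 = -58.2500
0.0000·x − 8.0000·y = k_1−k_2 = -52.0000
-12.0000·x + 0.0000·y = k_1−k_3 = -48.0000
solve first two rows → x=4.0000, y=6.5000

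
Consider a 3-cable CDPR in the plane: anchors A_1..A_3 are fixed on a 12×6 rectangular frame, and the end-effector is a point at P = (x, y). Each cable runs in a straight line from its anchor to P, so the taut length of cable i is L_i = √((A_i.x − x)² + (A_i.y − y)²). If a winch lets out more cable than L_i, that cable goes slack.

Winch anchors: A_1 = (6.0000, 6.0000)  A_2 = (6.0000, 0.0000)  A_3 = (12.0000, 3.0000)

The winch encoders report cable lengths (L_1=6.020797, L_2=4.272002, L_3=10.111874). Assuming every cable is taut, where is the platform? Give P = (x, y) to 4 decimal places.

(2.0000, 1.5000)

circle eqns → linear via eq_j − eq_1; set k_j = A_j·A_j − L_j²
k_1 = 36.0000+36.0000−36.2500 = 35.7500
0.0000·x + 12.0000·y = k_1−k_2 = 18.0000
-12.0000·x + 6.0000·y = k_1−k_3 = -15.0000
solve first two rows → x=2.0000, y=1.5000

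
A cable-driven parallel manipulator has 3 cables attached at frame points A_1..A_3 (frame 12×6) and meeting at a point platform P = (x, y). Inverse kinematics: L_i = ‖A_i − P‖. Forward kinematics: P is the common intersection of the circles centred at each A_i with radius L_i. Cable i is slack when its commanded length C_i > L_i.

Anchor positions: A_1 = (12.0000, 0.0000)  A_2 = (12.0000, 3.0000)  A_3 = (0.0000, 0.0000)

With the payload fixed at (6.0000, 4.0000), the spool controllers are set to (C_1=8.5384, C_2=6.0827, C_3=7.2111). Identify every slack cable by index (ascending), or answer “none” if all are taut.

1

cable 1: L_1 = ‖A_1−P‖ = 7.2111;  C_1 = 8.5384 → slack
cable 2: L_2 = ‖A_2−P‖ = 6.0828;  C_2 = 6.0827 → taut
cable 3: L_3 = ‖A_3−P‖ = 7.2111;  C_3 = 7.2111 → taut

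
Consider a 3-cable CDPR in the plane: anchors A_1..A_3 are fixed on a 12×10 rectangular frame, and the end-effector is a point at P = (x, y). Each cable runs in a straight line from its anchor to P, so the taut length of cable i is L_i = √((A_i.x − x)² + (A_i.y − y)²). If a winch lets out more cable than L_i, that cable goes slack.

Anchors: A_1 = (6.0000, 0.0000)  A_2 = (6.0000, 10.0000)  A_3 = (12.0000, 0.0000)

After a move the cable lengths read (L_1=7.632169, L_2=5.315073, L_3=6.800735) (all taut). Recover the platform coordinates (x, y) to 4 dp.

each cable: (A_i−P)·(A_i−P) = L_i²; let q_i = ‖A_i‖²−L_i²
q_1 = 36.0000+0.0000−58.2500 = -22.2500
row 1: 0.0000x − 20.0000y = -130.0000  (q_2=107.7500)
row 2: -12.0000x + 0.0000y = -120.0000  (q_3=97.7500)
Cramer on rows 1–2 → x = 10.0000, y = 6.5000

(10.0000, 6.5000)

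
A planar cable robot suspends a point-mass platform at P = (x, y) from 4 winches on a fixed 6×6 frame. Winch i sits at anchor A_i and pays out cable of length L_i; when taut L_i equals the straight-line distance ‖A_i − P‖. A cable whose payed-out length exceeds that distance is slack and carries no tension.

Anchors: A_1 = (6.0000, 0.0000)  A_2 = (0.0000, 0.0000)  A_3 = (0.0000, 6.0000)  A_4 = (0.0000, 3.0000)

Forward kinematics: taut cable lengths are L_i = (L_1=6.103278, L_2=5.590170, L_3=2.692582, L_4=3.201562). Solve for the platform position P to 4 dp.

(2.5000, 5.0000)

circle eqns → linear via eq_j − eq_1; set k_j = A_j·A_j − L_j²
k_1 = 36.0000+0.0000−37.2500 = -1.2500
12.0000·x + 0.0000·y = k_1−k_2 = 30.0000
12.0000·x − 12.0000·y = k_1−k_3 = -30.0000
12.0000·x − 6.0000·y = k_1−k_4 = 0.0000
solve first two rows → x=2.5000, y=5.0000
check cable 4: ‖A_4−P‖² = 10.2500 ≈ L_4² = 10.2500 ✓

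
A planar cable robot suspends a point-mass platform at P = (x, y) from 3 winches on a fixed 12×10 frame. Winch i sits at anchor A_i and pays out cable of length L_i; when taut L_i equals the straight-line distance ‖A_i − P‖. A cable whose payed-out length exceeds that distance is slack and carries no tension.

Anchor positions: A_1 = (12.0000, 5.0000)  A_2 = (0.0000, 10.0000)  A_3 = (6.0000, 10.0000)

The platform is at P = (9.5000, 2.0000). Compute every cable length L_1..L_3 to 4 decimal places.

(3.9051, 12.4197, 8.7321)

cable 1: Δx=2.5000, Δy=3.0000; L_1 = √(Δx²+Δy²) = 3.9051
cable 2: Δx=-9.5000, Δy=8.0000; L_2 = √(Δx²+Δy²) = 12.4197
cable 3: Δx=-3.5000, Δy=8.0000; L_3 = √(Δx²+Δy²) = 8.7321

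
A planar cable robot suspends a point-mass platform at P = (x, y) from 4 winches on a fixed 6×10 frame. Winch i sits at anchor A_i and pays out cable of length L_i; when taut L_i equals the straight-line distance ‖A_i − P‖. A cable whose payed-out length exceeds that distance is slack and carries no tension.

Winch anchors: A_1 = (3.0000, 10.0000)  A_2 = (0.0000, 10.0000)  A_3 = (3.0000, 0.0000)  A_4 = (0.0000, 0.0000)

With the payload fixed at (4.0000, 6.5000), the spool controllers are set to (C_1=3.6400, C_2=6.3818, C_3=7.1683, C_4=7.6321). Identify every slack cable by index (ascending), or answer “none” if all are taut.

i=1: geometric 3.6401 vs commanded 3.6400 ⇒ taut
i=2: geometric 5.3151 vs commanded 6.3818 ⇒ slack
i=3: geometric 6.5765 vs commanded 7.1683 ⇒ slack
i=4: geometric 7.6322 vs commanded 7.6321 ⇒ taut

2, 3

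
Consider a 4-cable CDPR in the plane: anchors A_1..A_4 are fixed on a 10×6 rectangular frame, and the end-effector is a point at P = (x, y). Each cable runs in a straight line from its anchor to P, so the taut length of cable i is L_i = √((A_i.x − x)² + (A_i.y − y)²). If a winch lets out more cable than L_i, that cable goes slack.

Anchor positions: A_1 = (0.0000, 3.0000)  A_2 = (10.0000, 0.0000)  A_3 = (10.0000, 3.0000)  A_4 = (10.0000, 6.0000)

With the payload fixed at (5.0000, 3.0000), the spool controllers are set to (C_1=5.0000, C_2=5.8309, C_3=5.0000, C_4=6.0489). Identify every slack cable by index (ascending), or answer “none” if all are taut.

i=1: geometric 5.0000 vs commanded 5.0000 ⇒ taut
i=2: geometric 5.8310 vs commanded 5.8309 ⇒ taut
i=3: geometric 5.0000 vs commanded 5.0000 ⇒ taut
i=4: geometric 5.8310 vs commanded 6.0489 ⇒ slack

4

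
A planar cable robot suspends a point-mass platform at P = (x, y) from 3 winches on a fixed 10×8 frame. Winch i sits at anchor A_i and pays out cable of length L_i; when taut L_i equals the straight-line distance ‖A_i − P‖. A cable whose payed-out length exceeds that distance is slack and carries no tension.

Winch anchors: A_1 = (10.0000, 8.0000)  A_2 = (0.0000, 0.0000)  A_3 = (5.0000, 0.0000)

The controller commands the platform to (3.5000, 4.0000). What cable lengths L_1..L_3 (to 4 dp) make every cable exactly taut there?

L_1 = √((10.0000−3.5000)² + (8.0000−4.0000)²) = 7.6322
L_2 = √((0.0000−3.5000)² + (0.0000−4.0000)²) = 5.3151
L_3 = √((5.0000−3.5000)² + (0.0000−4.0000)²) = 4.2720

(7.6322, 5.3151, 4.2720)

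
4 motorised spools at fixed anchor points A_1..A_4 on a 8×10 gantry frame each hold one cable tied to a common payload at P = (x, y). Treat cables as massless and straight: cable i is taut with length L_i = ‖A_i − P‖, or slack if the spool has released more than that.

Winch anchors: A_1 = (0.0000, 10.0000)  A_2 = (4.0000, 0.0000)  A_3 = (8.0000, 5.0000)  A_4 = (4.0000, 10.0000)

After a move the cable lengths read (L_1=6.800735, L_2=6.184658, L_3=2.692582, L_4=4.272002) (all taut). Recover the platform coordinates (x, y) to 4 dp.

circle eqns → linear via eq_j − eq_1; set k_j = A_j·A_j − L_j²
k_1 = 0.0000+100.0000−46.2500 = 53.7500
-8.0000·x + 20.0000·y = k_1−k_2 = 76.0000
-16.0000·x + 10.0000·y = k_1−k_3 = -28.0000
-8.0000·x + 0.0000·y = k_1−k_4 = -44.0000
solve first two rows → x=5.5000, y=6.0000
check cable 4: ‖A_4−P‖² = 18.2500 ≈ L_4² = 18.2500 ✓

(5.5000, 6.0000)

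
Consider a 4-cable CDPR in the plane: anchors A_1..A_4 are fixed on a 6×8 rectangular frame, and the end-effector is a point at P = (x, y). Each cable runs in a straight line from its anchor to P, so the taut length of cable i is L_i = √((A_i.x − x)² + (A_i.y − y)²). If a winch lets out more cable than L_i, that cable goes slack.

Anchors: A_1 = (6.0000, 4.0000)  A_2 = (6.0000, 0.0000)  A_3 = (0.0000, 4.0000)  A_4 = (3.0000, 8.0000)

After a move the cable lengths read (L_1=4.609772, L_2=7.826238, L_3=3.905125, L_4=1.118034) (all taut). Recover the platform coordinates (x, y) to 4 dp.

(2.5000, 7.0000)

each cable: (A_i−P)·(A_i−P) = L_i²; let c_i = ‖A_i‖²−L_i²
c_1 = 36.0000+16.0000−21.2500 = 30.7500
row 1: 0.0000x + 8.0000y = 56.0000  (c_2=-25.2500)
row 2: 12.0000x + 0.0000y = 30.0000  (c_3=0.7500)
row 3: 6.0000x − 8.0000y = -41.0000  (c_4=71.7500)
Cramer on rows 1–2 → x = 2.5000, y = 7.0000
check cable 4: ‖A_4−P‖² = 1.2500 ≈ L_4² = 1.2500 ✓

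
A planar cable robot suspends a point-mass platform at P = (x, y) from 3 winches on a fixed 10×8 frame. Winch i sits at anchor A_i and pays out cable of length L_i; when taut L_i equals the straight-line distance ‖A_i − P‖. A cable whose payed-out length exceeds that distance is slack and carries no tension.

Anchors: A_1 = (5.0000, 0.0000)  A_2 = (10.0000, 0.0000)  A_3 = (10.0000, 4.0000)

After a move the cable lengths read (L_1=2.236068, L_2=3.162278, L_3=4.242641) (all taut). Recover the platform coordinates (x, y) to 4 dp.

expand ‖A_i−P‖²=L_i² and subtract eq 1 (k_i ≔ ‖A_i‖²−L_i²)
k_1 = 25.0000+0.0000−5.0000 = 20.0000
eq1−eq2 → [-10.0000  0.0000]·P = -70.0000
eq1−eq3 → [-10.0000  -8.0000]·P = -78.0000
2×2 solve → P = (7.0000, 1.0000)

(7.0000, 1.0000)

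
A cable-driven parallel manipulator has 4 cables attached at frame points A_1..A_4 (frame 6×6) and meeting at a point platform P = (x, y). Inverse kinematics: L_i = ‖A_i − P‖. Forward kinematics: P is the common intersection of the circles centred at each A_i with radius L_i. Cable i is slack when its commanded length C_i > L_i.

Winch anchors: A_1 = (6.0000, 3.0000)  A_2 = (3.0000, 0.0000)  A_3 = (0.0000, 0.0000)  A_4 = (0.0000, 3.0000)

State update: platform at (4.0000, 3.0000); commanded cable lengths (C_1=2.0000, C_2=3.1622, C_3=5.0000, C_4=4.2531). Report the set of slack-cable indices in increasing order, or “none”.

cable 1: √((2.0000)²+(0.0000)²)=2.0000, C_1=2.0000: taut
cable 2: √((-1.0000)²+(-3.0000)²)=3.1623, C_2=3.1622: taut
cable 3: √((-4.0000)²+(-3.0000)²)=5.0000, C_3=5.0000: taut
cable 4: √((-4.0000)²+(0.0000)²)=4.0000, C_4=4.2531: slack

4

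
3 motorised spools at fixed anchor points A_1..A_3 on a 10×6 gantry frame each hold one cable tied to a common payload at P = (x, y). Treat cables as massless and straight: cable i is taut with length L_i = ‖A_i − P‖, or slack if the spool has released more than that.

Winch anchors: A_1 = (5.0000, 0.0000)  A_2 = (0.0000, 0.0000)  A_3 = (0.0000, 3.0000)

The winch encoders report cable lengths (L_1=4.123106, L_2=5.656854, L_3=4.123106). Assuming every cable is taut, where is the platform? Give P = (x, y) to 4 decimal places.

(4.0000, 4.0000)

each cable: (A_i−P)·(A_i−P) = L_i²; let k_i = ‖A_i‖²−L_i²
k_1 = 25.0000+0.0000−17.0000 = 8.0000
row 1: 10.0000x + 0.0000y = 40.0000  (k_2=-32.0000)
row 2: 10.0000x − 6.0000y = 16.0000  (k_3=-8.0000)
Cramer on rows 1–2 → x = 4.0000, y = 4.0000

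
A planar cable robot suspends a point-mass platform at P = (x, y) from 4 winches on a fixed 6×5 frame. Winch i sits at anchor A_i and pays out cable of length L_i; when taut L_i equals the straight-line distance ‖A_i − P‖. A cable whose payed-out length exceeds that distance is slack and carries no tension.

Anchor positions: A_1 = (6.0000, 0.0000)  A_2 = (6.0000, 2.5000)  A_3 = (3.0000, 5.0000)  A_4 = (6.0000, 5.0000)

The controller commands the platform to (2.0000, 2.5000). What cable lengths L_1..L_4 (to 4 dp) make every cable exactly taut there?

L_1: Δ = A_1−P = (4.0000, -2.5000) → ‖Δ‖ = √22.2500 = 4.7170
L_2: Δ = A_2−P = (4.0000, 0.0000) → ‖Δ‖ = √16.0000 = 4.0000
L_3: Δ = A_3−P = (1.0000, 2.5000) → ‖Δ‖ = √7.2500 = 2.6926
L_4: Δ = A_4−P = (4.0000, 2.5000) → ‖Δ‖ = √22.2500 = 4.7170

(4.7170, 4.0000, 2.6926, 4.7170)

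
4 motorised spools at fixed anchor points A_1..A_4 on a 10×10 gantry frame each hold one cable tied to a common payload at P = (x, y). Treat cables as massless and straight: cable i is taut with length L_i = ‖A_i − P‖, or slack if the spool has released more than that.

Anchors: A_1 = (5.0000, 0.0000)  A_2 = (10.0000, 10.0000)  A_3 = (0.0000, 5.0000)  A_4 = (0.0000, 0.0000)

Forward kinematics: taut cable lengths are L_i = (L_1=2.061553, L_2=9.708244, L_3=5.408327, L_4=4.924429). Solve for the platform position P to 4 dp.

each cable: (A_i−P)·(A_i−P) = L_i²; let k_i = ‖A_i‖²−L_i²
k_1 = 25.0000+0.0000−4.2500 = 20.7500
row 1: -10.0000x − 20.0000y = -85.0000  (k_2=105.7500)
row 2: 10.0000x − 10.0000y = 25.0000  (k_3=-4.2500)
row 3: 10.0000x + 0.0000y = 45.0000  (k_4=-24.2500)
Cramer on rows 1–2 → x = 4.5000, y = 2.0000
check cable 4: ‖A_4−P‖² = 24.2500 ≈ L_4² = 24.2500 ✓

(4.5000, 2.0000)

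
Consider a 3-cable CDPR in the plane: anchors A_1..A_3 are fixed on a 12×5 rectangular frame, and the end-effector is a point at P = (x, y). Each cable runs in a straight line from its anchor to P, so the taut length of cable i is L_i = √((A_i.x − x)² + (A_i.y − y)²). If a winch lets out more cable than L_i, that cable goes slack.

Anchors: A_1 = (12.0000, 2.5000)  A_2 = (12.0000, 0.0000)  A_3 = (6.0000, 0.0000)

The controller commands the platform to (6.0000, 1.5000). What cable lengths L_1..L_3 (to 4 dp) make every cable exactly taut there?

L_1 = √((12.0000−6.0000)² + (2.5000−1.5000)²) = 6.0828
L_2 = √((12.0000−6.0000)² + (0.0000−1.5000)²) = 6.1847
L_3 = √((6.0000−6.0000)² + (0.0000−1.5000)²) = 1.5000

(6.0828, 6.1847, 1.5000)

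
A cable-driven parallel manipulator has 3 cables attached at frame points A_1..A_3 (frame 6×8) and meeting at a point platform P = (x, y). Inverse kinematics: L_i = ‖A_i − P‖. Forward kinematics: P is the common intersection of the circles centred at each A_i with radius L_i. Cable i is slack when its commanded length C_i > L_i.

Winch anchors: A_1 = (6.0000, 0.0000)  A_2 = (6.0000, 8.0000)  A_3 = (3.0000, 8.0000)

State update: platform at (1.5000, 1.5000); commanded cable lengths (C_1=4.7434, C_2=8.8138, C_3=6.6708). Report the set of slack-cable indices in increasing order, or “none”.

cable 1: L_1 = ‖A_1−P‖ = 4.7434;  C_1 = 4.7434 → taut
cable 2: L_2 = ‖A_2−P‖ = 7.9057;  C_2 = 8.8138 → slack
cable 3: L_3 = ‖A_3−P‖ = 6.6708;  C_3 = 6.6708 → taut

2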